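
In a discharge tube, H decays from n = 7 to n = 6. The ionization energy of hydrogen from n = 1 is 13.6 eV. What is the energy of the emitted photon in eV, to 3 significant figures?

E_7 = −13.60/49 = −0.2776 eV and E_6 = −13.60/36 = −0.3778 eV.
The photon energy is |E_7 − E_6| = 0.100 eV.

0.100 eV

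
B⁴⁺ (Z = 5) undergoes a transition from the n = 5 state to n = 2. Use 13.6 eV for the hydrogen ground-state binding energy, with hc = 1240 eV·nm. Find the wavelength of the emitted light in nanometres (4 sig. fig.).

17.37 nm

For Z = 5 the level energies scale as Z², so the effective Rydberg energy is 13.6 × 25 = 340.0 eV.
ΔE = 340.0 × (1/2² − 1/5²) = 340.0 × 0.2100 = 71.40 eV.
λ = hc/ΔE = 1240 / 71.40 = 17.37 nm.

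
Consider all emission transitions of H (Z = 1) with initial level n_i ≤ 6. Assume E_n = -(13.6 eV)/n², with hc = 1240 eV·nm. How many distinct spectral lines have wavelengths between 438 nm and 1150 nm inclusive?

3

Enumerate all n_i → n_f pairs with 1 ≤ n_f < n_i ≤ 6 and compute λ = 1240 / [13.6·1·(1/n_f² − 1/n_i²)].
Lines falling in [438, 1150] nm: 4→2 (486.3 nm), 3→2 (656.5 nm), 6→3 (1094 nm).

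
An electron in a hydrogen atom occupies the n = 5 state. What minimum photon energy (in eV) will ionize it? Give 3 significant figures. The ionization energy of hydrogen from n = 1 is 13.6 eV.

E_5 = −13.60/25 = −0.544 eV, so ionization (to E = 0) requires 0.544 eV.

0.544 eV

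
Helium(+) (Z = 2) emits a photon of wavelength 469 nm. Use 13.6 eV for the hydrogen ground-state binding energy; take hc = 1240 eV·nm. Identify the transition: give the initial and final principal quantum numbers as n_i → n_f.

n_i = 4, n_f = 3

The photon energy is ΔE = hc/λ = 1240 / 469 = 2.644 eV.
With Z = 2, ΔE = 54.40 × (1/n_f² − 1/n_i²), so 1/n_f² − 1/n_i² = 0.04860.
Trying n_f = 3 gives 1/n_i² = 0.06251, i.e. n_i ≈ 4; this pair matches.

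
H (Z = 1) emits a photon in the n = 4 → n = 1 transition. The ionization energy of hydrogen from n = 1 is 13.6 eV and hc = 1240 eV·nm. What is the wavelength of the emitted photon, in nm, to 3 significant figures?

ΔE = 13.60 × (1/1² − 1/4²) = 13.60 × 0.9375 = 12.75 eV.
λ = hc/ΔE = 1240 / 12.75 = 97.3 nm.
This line belongs to the Lyman series.

97.3 nm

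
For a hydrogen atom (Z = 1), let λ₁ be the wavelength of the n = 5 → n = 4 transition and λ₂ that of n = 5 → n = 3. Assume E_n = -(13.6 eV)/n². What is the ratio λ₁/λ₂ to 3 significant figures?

λ ∝ 1/ΔE ∝ 1/(1/n_f² − 1/n_i²), and the Z² and hc factors cancel in the ratio.
λ₁/λ₂ = (1/3² − 1/5²)/(1/4² − 1/5²) = 0.07111/0.02250 = 3.16.

3.16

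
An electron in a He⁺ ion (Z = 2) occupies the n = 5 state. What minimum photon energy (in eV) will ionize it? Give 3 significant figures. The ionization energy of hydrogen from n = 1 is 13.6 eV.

2.18 eV

E_n = −13.6 Z²/n² = −54.40/n² eV for Z = 2.
E_5 = −54.40/25 = −2.18 eV, so ionization (to E = 0) requires 2.18 eV.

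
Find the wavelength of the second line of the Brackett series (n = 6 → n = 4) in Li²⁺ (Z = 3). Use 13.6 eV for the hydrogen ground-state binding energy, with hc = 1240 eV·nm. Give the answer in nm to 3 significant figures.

The Brackett series terminates on n_f = 4; the second line has n_i = 4+2 = 6.
ΔE = 122.4 × (1/4² − 1/6²) = 4.250 eV.
λ = 1240 / 4.250 = 292 nm.

292 nm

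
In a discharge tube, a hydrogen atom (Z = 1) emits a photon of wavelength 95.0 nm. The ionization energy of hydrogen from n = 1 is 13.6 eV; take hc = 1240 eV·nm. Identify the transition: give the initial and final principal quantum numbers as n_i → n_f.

The photon energy is ΔE = hc/λ = 1240 / 95.0 = 13.05 eV.
With Z = 1, ΔE = 13.60 × (1/n_f² − 1/n_i²), so 1/n_f² − 1/n_i² = 0.9598.
Trying n_f = 1 gives 1/n_i² = 0.04025, i.e. n_i ≈ 5; this pair matches.

n_i = 5, n_f = 1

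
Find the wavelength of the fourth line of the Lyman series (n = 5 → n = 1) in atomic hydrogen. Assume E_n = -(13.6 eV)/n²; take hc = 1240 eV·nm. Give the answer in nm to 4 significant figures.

94.98 nm

The Lyman series terminates on n_f = 1; the fourth line has n_i = 1+4 = 5.
ΔE = 13.60 × (1/1² − 1/5²) = 13.06 eV.
λ = 1240 / 13.06 = 94.98 nm.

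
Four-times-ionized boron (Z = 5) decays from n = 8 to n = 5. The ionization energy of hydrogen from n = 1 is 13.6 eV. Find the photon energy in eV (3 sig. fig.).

The Bohr energies scale as Z², so for Z = 5: E_n = −340.0/n² eV.
E_8 = −340.0/64 = −5.313 eV and E_5 = −340.0/25 = −13.60 eV.
The photon energy is |E_8 − E_5| = 8.29 eV.

8.29 eV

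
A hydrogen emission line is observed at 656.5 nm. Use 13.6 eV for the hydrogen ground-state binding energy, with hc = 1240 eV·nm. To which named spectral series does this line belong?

ΔE = 1240/656.5 = 1.889 eV.
This matches 13.6 × (1/2² − 1/3²), so n_f = 2: the Balmer series.

Balmer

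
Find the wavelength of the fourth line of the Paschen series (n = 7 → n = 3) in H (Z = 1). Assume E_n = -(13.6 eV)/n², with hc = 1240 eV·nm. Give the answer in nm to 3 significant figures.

The Paschen series terminates on n_f = 3; the fourth line has n_i = 3+4 = 7.
ΔE = 13.60 × (1/3² − 1/7²) = 1.234 eV.
λ = 1240 / 1.234 = 1010 nm.

1010 nm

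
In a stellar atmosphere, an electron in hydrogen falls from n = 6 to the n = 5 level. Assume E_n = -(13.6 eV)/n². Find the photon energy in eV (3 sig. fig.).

E_6 = −13.60/36 = −0.3778 eV and E_5 = −13.60/25 = −0.5440 eV.
The photon energy is |E_6 − E_5| = 0.166 eV.

0.166 eV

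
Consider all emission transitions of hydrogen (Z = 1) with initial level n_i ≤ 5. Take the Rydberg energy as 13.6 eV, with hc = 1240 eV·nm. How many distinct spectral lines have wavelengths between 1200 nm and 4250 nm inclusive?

3

Enumerate all n_i → n_f pairs with 1 ≤ n_f < n_i ≤ 5 and compute λ = 1240 / [13.6·1·(1/n_f² − 1/n_i²)].
Lines falling in [1200, 4250] nm: 5→3 (1282 nm), 4→3 (1876 nm), 5→4 (4052 nm).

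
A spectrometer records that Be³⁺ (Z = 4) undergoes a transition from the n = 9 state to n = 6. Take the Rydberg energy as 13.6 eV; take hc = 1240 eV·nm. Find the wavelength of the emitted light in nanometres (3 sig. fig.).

For Z = 4 the level energies scale as Z², so the effective Rydberg energy is 13.6 × 16 = 217.6 eV.
ΔE = 217.6 × (1/6² − 1/9²) = 217.6 × 0.01543 = 3.358 eV.
λ = hc/ΔE = 1240 / 3.358 = 369 nm.

369 nm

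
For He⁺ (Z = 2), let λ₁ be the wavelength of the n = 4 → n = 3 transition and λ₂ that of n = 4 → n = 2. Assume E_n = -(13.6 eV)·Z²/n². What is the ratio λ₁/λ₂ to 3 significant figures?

λ ∝ 1/ΔE ∝ 1/(1/n_f² − 1/n_i²), and the Z² and hc factors cancel in the ratio.
λ₁/λ₂ = (1/2² − 1/4²)/(1/3² − 1/4²) = 0.1875/0.04861 = 3.86.

3.86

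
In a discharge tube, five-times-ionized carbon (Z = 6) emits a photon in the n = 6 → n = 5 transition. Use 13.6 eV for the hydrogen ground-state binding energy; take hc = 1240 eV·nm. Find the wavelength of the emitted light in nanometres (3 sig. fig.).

For Z = 6 the level energies scale as Z², so the effective Rydberg energy is 13.6 × 36 = 489.6 eV.
ΔE = 489.6 × (1/5² − 1/6²) = 489.6 × 0.01222 = 5.984 eV.
λ = hc/ΔE = 1240 / 5.984 = 207 nm.

207 nm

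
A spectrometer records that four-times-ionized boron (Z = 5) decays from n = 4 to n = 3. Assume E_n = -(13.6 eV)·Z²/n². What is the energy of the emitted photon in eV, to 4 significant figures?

16.53 eV

The Bohr energies scale as Z², so for Z = 5: E_n = −340.0/n² eV.
E_4 = −340.0/16 = −21.25 eV and E_3 = −340.0/9 = −37.78 eV.
The photon energy is |E_4 − E_3| = 16.53 eV.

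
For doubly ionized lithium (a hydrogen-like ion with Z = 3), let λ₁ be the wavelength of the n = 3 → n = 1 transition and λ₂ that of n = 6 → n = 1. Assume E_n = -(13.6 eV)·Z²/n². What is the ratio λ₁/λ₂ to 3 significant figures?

1.09

λ ∝ 1/ΔE ∝ 1/(1/n_f² − 1/n_i²), and the Z² and hc factors cancel in the ratio.
λ₁/λ₂ = (1/1² − 1/6²)/(1/1² − 1/3²) = 0.9722/0.8889 = 1.09.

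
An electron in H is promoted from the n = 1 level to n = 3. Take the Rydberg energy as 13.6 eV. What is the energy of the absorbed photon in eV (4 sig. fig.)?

12.09 eV

E_3 = −13.60/9 = −1.511 eV and E_1 = −13.60/1 = −13.60 eV.
The photon energy is |E_3 − E_1| = 12.09 eV.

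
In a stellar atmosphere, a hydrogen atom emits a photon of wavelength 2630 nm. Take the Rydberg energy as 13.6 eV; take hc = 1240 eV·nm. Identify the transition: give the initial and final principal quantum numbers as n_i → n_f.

n_i = 6, n_f = 4

The photon energy is ΔE = hc/λ = 1240 / 2630 = 0.4715 eV.
With Z = 1, ΔE = 13.60 × (1/n_f² − 1/n_i²), so 1/n_f² − 1/n_i² = 0.03467.
Trying n_f = 4 gives 1/n_i² = 0.02783, i.e. n_i ≈ 6; this pair matches.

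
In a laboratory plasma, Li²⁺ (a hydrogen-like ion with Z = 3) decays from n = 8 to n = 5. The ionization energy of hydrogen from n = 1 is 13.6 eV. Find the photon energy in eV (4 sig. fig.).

2.984 eV

The Bohr energies scale as Z², so for Z = 3: E_n = −122.4/n² eV.
E_8 = −122.4/64 = −1.913 eV and E_5 = −122.4/25 = −4.896 eV.
The photon energy is |E_8 − E_5| = 2.984 eV.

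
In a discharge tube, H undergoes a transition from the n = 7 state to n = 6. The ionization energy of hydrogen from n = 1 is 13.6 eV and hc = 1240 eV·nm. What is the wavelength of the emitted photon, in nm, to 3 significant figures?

12400 nm

ΔE = 13.60 × (1/6² − 1/7²) = 13.60 × 0.007370 = 0.1002 eV.
λ = hc/ΔE = 1240 / 0.1002 = 12400 nm.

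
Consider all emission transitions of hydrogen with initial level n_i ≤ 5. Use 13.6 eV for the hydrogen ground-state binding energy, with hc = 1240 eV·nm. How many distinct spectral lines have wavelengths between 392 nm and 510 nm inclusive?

2

Enumerate all n_i → n_f pairs with 1 ≤ n_f < n_i ≤ 5 and compute λ = 1240 / [13.6·1·(1/n_f² − 1/n_i²)].
Lines falling in [392, 510] nm: 5→2 (434.2 nm), 4→2 (486.3 nm).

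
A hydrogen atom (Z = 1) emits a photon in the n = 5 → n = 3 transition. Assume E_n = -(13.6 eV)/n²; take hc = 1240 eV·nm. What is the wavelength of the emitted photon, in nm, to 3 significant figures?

ΔE = 13.60 × (1/3² − 1/5²) = 13.60 × 0.07111 = 0.9671 eV.
λ = hc/ΔE = 1240 / 0.9671 = 1280 nm.
This line belongs to the Paschen series.

1280 nm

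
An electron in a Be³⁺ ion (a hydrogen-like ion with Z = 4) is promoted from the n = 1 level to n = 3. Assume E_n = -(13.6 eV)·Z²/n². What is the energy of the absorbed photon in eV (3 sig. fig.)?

193 eV

The Bohr energies scale as Z², so for Z = 4: E_n = −217.6/n² eV.
E_3 = −217.6/9 = −24.18 eV and E_1 = −217.6/1 = −217.6 eV.
The photon energy is |E_3 − E_1| = 193 eV.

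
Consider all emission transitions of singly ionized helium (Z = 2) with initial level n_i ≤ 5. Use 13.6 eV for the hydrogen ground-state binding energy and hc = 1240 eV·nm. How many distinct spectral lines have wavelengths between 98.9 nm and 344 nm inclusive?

Enumerate all n_i → n_f pairs with 1 ≤ n_f < n_i ≤ 5 and compute λ = 1240 / [13.6·4·(1/n_f² − 1/n_i²)].
Lines falling in [98.9, 344] nm: 5→2 (108.5 nm), 4→2 (121.6 nm), 3→2 (164.1 nm), 5→3 (320.5 nm).

4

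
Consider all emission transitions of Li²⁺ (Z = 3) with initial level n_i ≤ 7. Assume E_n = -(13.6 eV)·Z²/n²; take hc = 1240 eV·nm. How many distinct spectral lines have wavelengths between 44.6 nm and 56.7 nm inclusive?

3

Enumerate all n_i → n_f pairs with 1 ≤ n_f < n_i ≤ 7 and compute λ = 1240 / [13.6·9·(1/n_f² − 1/n_i²)].
Lines falling in [44.6, 56.7] nm: 6→2 (45.59 nm), 5→2 (48.24 nm), 4→2 (54.03 nm).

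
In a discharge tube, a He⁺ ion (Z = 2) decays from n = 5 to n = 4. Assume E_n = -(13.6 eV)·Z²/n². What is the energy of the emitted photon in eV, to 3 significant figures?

1.22 eV

The Bohr energies scale as Z², so for Z = 2: E_n = −54.40/n² eV.
E_5 = −54.40/25 = −2.176 eV and E_4 = −54.40/16 = −3.400 eV.
The photon energy is |E_5 − E_4| = 1.22 eV.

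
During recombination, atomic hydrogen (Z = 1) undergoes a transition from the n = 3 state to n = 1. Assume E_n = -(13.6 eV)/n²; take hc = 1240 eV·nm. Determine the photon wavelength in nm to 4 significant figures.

102.6 nm

ΔE = 13.60 × (1/1² − 1/3²) = 13.60 × 0.8889 = 12.09 eV.
λ = hc/ΔE = 1240 / 12.09 = 102.6 nm.
This line belongs to the Lyman series.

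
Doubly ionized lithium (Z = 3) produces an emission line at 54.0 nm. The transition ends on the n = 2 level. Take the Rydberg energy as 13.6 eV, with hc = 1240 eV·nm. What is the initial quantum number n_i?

The photon energy is ΔE = hc/λ = 1240 / 54.0 = 22.96 eV.
With Z = 3, ΔE = 122.4 × (1/n_f² − 1/n_i²), so 1/n_f² − 1/n_i² = 0.1876.
With n_f = 2: 1/n_i² = 1/4 − 0.1876 = 0.06239, so n_i ≈ 4.00.

n_i = 4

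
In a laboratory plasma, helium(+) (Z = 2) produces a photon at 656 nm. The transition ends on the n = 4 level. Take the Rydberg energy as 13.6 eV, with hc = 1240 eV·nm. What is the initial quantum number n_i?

The photon energy is ΔE = hc/λ = 1240 / 656 = 1.890 eV.
With Z = 2, ΔE = 54.40 × (1/n_f² − 1/n_i²), so 1/n_f² − 1/n_i² = 0.03475.
With n_f = 4: 1/n_i² = 1/16 − 0.03475 = 0.02775, so n_i ≈ 6.00.

n_i = 6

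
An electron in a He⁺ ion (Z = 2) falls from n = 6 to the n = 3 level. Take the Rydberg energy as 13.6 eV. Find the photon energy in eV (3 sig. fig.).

4.53 eV

The Bohr energies scale as Z², so for Z = 2: E_n = −54.40/n² eV.
E_6 = −54.40/36 = −1.511 eV and E_3 = −54.40/9 = −6.044 eV.
The photon energy is |E_6 − E_3| = 4.53 eV.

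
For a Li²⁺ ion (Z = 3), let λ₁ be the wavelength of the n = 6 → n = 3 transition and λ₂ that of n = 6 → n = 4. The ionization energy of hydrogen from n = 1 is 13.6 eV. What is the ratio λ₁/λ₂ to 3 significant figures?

λ ∝ 1/ΔE ∝ 1/(1/n_f² − 1/n_i²), and the Z² and hc factors cancel in the ratio.
λ₁/λ₂ = (1/4² − 1/6²)/(1/3² − 1/6²) = 0.03472/0.08333 = 0.417.

0.417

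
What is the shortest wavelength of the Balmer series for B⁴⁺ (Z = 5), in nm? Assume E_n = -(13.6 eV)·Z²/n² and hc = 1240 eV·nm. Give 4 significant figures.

14.59 nm

The Balmer series has lower level n_f = 2; the series limit corresponds to n_i → ∞.
ΔE_max = 13.6 × 25 / 2² = 85.00 eV.
λ_min = 1240 / 85.00 = 14.59 nm.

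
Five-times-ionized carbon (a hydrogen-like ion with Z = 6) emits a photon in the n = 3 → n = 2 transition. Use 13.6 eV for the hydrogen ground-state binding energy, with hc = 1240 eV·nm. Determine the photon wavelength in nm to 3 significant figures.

18.2 nm

For Z = 6 the level energies scale as Z², so the effective Rydberg energy is 13.6 × 36 = 489.6 eV.
ΔE = 489.6 × (1/2² − 1/3²) = 489.6 × 0.1389 = 68.00 eV.
λ = hc/ΔE = 1240 / 68.00 = 18.2 nm.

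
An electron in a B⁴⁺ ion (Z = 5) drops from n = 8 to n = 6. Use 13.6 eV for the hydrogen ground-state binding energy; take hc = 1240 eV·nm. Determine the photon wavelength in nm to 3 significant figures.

For Z = 5 the level energies scale as Z², so the effective Rydberg energy is 13.6 × 25 = 340.0 eV.
ΔE = 340.0 × (1/6² − 1/8²) = 340.0 × 0.01215 = 4.132 eV.
λ = hc/ΔE = 1240 / 4.132 = 300 nm.

300 nm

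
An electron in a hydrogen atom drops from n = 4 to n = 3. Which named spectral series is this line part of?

Paschen

The series is set by the lower level: n_f = 3 is the Paschen series.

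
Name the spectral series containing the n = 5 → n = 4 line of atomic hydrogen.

The series is set by the lower level: n_f = 4 is the Brackett series.

Brackett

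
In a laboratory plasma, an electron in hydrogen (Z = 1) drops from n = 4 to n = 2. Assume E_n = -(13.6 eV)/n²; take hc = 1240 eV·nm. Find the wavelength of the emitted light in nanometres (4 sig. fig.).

ΔE = 13.60 × (1/2² − 1/4²) = 13.60 × 0.1875 = 2.550 eV.
λ = hc/ΔE = 1240 / 2.550 = 486.3 nm.

486.3 nm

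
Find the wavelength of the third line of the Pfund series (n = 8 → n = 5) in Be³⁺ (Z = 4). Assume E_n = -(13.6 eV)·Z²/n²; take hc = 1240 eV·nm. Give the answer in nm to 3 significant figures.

The Pfund series terminates on n_f = 5; the third line has n_i = 5+3 = 8.
ΔE = 217.6 × (1/5² − 1/8²) = 5.304 eV.
λ = 1240 / 5.304 = 234 nm.

234 nm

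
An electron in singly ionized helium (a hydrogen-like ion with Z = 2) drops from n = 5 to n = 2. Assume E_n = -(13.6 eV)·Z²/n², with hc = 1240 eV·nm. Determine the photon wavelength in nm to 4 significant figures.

108.5 nm

For Z = 2 the level energies scale as Z², so the effective Rydberg energy is 13.6 × 4 = 54.40 eV.
ΔE = 54.40 × (1/2² − 1/5²) = 54.40 × 0.2100 = 11.42 eV.
λ = hc/ΔE = 1240 / 11.42 = 108.5 nm.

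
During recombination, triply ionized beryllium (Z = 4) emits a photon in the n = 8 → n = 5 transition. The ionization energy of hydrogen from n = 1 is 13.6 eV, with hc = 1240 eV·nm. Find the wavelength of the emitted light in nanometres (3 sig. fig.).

234 nm

For Z = 4 the level energies scale as Z², so the effective Rydberg energy is 13.6 × 16 = 217.6 eV.
ΔE = 217.6 × (1/5² − 1/8²) = 217.6 × 0.02438 = 5.304 eV.
λ = hc/ΔE = 1240 / 5.304 = 234 nm.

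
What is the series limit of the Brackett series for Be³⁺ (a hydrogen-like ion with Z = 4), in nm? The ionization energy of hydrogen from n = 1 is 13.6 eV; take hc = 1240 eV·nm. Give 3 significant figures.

91.2 nm

The Brackett series has lower level n_f = 4; the series limit corresponds to n_i → ∞.
ΔE_max = 13.6 × 16 / 4² = 13.60 eV.
λ_min = 1240 / 13.60 = 91.2 nm.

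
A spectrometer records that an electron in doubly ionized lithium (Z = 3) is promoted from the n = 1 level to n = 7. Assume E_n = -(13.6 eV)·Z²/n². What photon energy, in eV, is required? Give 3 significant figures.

The Bohr energies scale as Z², so for Z = 3: E_n = −122.4/n² eV.
E_7 = −122.4/49 = −2.498 eV and E_1 = −122.4/1 = −122.4 eV.
The photon energy is |E_7 − E_1| = 120 eV.

120 eV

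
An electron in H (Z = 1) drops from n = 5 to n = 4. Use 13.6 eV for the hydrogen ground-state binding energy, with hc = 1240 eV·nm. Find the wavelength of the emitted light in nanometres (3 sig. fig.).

ΔE = 13.60 × (1/4² − 1/5²) = 13.60 × 0.02250 = 0.3060 eV.
λ = hc/ΔE = 1240 / 0.3060 = 4050 nm.

4050 nm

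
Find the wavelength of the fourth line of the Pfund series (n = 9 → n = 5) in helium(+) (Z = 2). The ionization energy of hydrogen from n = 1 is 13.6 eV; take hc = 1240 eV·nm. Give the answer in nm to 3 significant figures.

The Pfund series terminates on n_f = 5; the fourth line has n_i = 5+4 = 9.
ΔE = 54.40 × (1/5² − 1/9²) = 1.504 eV.
λ = 1240 / 1.504 = 824 nm.

824 nm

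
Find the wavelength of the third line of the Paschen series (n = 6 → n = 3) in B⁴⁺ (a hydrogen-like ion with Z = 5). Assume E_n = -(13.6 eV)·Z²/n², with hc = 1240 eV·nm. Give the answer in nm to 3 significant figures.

The Paschen series terminates on n_f = 3; the third line has n_i = 3+3 = 6.
ΔE = 340.0 × (1/3² − 1/6²) = 28.33 eV.
λ = 1240 / 28.33 = 43.8 nm.

43.8 nm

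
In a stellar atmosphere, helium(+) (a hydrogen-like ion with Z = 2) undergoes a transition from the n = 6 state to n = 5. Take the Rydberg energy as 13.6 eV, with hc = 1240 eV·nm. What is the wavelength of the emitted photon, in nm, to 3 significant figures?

1860 nm

For Z = 2 the level energies scale as Z², so the effective Rydberg energy is 13.6 × 4 = 54.40 eV.
ΔE = 54.40 × (1/5² − 1/6²) = 54.40 × 0.01222 = 0.6649 eV.
λ = hc/ΔE = 1240 / 0.6649 = 1860 nm.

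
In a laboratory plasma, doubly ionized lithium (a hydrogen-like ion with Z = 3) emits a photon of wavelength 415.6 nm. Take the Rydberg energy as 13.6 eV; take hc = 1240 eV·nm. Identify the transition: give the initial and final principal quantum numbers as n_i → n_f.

n_i = 8, n_f = 5

The photon energy is ΔE = hc/λ = 1240 / 415.6 = 2.984 eV.
With Z = 3, ΔE = 122.4 × (1/n_f² − 1/n_i²), so 1/n_f² − 1/n_i² = 0.02438.
Trying n_f = 5 gives 1/n_i² = 0.01562, i.e. n_i ≈ 8; this pair matches.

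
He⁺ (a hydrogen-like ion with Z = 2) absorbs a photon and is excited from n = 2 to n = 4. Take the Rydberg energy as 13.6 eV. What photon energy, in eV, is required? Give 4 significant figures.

10.20 eV

The Bohr energies scale as Z², so for Z = 2: E_n = −54.40/n² eV.
E_4 = −54.40/16 = −3.400 eV and E_2 = −54.40/4 = −13.60 eV.
The photon energy is |E_4 − E_2| = 10.20 eV.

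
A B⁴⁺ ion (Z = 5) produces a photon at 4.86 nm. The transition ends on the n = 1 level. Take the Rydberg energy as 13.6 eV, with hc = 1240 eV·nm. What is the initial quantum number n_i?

The photon energy is ΔE = hc/λ = 1240 / 4.86 = 255.1 eV.
With Z = 5, ΔE = 340.0 × (1/n_f² − 1/n_i²), so 1/n_f² − 1/n_i² = 0.7504.
With n_f = 1: 1/n_i² = 1/1 − 0.7504 = 0.2496, so n_i ≈ 2.00.

n_i = 2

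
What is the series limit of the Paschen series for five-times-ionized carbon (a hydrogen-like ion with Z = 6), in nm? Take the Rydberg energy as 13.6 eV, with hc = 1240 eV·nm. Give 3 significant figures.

The Paschen series has lower level n_f = 3; the series limit corresponds to n_i → ∞.
ΔE_max = 13.6 × 36 / 3² = 54.40 eV.
λ_min = 1240 / 54.40 = 22.8 nm.

22.8 nm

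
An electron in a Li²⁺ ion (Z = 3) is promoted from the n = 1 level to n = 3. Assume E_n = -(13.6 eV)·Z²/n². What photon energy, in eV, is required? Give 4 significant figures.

108.8 eV

The Bohr energies scale as Z², so for Z = 3: E_n = −122.4/n² eV.
E_3 = −122.4/9 = −13.60 eV and E_1 = −122.4/1 = −122.4 eV.
The photon energy is |E_3 − E_1| = 108.8 eV.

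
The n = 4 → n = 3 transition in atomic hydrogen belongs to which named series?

Paschen

The series is set by the lower level: n_f = 3 is the Paschen series.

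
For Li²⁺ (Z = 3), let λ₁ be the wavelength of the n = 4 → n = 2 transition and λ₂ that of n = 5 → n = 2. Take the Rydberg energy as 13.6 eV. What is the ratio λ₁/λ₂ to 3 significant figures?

1.12

λ ∝ 1/ΔE ∝ 1/(1/n_f² − 1/n_i²), and the Z² and hc factors cancel in the ratio.
λ₁/λ₂ = (1/2² − 1/5²)/(1/2² − 1/4²) = 0.2100/0.1875 = 1.12.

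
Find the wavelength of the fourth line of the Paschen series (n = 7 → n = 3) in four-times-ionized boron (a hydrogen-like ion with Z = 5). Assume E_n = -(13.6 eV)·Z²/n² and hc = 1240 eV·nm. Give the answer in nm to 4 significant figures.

The Paschen series terminates on n_f = 3; the fourth line has n_i = 3+4 = 7.
ΔE = 340.0 × (1/3² − 1/7²) = 30.84 eV.
λ = 1240 / 30.84 = 40.21 nm.

40.21 nm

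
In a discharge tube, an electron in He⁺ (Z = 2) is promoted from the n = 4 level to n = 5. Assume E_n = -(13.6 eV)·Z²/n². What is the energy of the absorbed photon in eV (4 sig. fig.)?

1.224 eV

The Bohr energies scale as Z², so for Z = 2: E_n = −54.40/n² eV.
E_5 = −54.40/25 = −2.176 eV and E_4 = −54.40/16 = −3.400 eV.
The photon energy is |E_5 − E_4| = 1.224 eV.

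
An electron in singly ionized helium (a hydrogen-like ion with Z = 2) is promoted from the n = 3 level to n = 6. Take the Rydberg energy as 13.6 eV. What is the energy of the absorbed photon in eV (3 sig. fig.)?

4.53 eV

The Bohr energies scale as Z², so for Z = 2: E_n = −54.40/n² eV.
E_6 = −54.40/36 = −1.511 eV and E_3 = −54.40/9 = −6.044 eV.
The photon energy is |E_6 − E_3| = 4.53 eV.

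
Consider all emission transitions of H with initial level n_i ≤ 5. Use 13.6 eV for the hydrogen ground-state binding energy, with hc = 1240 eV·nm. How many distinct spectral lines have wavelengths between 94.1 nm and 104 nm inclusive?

Enumerate all n_i → n_f pairs with 1 ≤ n_f < n_i ≤ 5 and compute λ = 1240 / [13.6·1·(1/n_f² − 1/n_i²)].
Lines falling in [94.1, 104] nm: 5→1 (94.98 nm), 4→1 (97.25 nm), 3→1 (102.6 nm).

3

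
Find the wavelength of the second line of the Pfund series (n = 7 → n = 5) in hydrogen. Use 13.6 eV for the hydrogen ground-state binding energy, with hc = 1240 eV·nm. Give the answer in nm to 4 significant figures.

The Pfund series terminates on n_f = 5; the second line has n_i = 5+2 = 7.
ΔE = 13.60 × (1/5² − 1/7²) = 0.2664 eV.
λ = 1240 / 0.2664 = 4654 nm.

4654 nm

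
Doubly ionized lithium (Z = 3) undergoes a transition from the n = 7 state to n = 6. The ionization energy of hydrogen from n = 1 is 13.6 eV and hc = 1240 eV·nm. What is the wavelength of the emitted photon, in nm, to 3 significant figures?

1370 nm

For Z = 3 the level energies scale as Z², so the effective Rydberg energy is 13.6 × 9 = 122.4 eV.
ΔE = 122.4 × (1/6² − 1/7²) = 122.4 × 0.007370 = 0.9020 eV.
λ = hc/ΔE = 1240 / 0.9020 = 1370 nm.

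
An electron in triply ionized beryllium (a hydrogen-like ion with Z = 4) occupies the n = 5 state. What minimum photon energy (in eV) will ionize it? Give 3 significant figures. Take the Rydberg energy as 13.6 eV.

8.70 eV

E_n = −13.6 Z²/n² = −217.6/n² eV for Z = 4.
E_5 = −217.6/25 = −8.70 eV, so ionization (to E = 0) requires 8.70 eV.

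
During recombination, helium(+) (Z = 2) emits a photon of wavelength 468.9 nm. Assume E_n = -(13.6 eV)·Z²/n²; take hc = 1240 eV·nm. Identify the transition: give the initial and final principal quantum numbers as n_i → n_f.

n_i = 4, n_f = 3

The photon energy is ΔE = hc/λ = 1240 / 468.9 = 2.644 eV.
With Z = 2, ΔE = 54.40 × (1/n_f² − 1/n_i²), so 1/n_f² − 1/n_i² = 0.04861.
Trying n_f = 3 gives 1/n_i² = 0.06250, i.e. n_i ≈ 4; this pair matches.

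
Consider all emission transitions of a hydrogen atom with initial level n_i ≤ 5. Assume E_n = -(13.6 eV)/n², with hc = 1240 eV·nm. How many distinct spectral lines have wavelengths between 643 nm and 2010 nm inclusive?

3

Enumerate all n_i → n_f pairs with 1 ≤ n_f < n_i ≤ 5 and compute λ = 1240 / [13.6·1·(1/n_f² − 1/n_i²)].
Lines falling in [643, 2010] nm: 3→2 (656.5 nm), 5→3 (1282 nm), 4→3 (1876 nm).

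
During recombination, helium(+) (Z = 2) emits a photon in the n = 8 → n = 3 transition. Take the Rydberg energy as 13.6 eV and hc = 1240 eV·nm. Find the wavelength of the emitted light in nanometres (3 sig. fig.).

239 nm

For Z = 2 the level energies scale as Z², so the effective Rydberg energy is 13.6 × 4 = 54.40 eV.
ΔE = 54.40 × (1/3² − 1/8²) = 54.40 × 0.09549 = 5.194 eV.
λ = hc/ΔE = 1240 / 5.194 = 239 nm.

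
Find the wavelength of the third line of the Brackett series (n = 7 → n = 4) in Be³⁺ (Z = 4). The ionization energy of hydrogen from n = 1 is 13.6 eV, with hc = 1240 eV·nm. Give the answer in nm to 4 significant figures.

135.4 nm

The Brackett series terminates on n_f = 4; the third line has n_i = 4+3 = 7.
ΔE = 217.6 × (1/4² − 1/7²) = 9.159 eV.
λ = 1240 / 9.159 = 135.4 nm.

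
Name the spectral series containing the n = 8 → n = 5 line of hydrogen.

The series is set by the lower level: n_f = 5 is the Pfund series.

Pfund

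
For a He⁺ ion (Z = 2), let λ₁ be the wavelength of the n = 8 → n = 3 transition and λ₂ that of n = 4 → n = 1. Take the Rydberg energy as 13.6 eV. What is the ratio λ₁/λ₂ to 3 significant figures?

9.82

λ ∝ 1/ΔE ∝ 1/(1/n_f² − 1/n_i²), and the Z² and hc factors cancel in the ratio.
λ₁/λ₂ = (1/1² − 1/4²)/(1/3² − 1/8²) = 0.9375/0.09549 = 9.82.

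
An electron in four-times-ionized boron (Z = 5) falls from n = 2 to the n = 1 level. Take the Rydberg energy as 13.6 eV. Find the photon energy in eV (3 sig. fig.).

The Bohr energies scale as Z², so for Z = 5: E_n = −340.0/n² eV.
E_2 = −340.0/4 = −85.00 eV and E_1 = −340.0/1 = −340.0 eV.
The photon energy is |E_2 − E_1| = 255 eV.

255 eV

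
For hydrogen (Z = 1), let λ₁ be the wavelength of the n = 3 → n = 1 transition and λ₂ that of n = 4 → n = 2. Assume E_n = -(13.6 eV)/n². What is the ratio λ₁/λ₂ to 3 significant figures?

λ ∝ 1/ΔE ∝ 1/(1/n_f² − 1/n_i²), and the Z² and hc factors cancel in the ratio.
λ₁/λ₂ = (1/2² − 1/4²)/(1/1² − 1/3²) = 0.1875/0.8889 = 0.211.

0.211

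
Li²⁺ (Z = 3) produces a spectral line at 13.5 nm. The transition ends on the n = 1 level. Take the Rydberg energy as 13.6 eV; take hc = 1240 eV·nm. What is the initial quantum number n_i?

The photon energy is ΔE = hc/λ = 1240 / 13.5 = 91.85 eV.
With Z = 3, ΔE = 122.4 × (1/n_f² − 1/n_i²), so 1/n_f² − 1/n_i² = 0.7504.
With n_f = 1: 1/n_i² = 1/1 − 0.7504 = 0.2496, so n_i ≈ 2.00.

n_i = 2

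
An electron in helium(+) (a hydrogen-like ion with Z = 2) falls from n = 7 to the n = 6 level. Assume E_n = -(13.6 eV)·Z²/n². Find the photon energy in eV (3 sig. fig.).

0.401 eV

The Bohr energies scale as Z², so for Z = 2: E_n = −54.40/n² eV.
E_7 = −54.40/49 = −1.110 eV and E_6 = −54.40/36 = −1.511 eV.
The photon energy is |E_7 − E_6| = 0.401 eV.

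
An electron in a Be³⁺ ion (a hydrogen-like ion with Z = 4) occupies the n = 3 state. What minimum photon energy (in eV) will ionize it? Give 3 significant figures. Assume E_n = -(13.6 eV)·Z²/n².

E_n = −13.6 Z²/n² = −217.6/n² eV for Z = 4.
E_3 = −217.6/9 = −24.2 eV, so ionization (to E = 0) requires 24.2 eV.

24.2 eV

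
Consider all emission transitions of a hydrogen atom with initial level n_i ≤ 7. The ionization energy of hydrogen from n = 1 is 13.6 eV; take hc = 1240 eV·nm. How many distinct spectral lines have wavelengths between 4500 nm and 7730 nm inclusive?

Enumerate all n_i → n_f pairs with 1 ≤ n_f < n_i ≤ 7 and compute λ = 1240 / [13.6·1·(1/n_f² − 1/n_i²)].
Lines falling in [4500, 7730] nm: 7→5 (4654 nm), 6→5 (7460 nm).

2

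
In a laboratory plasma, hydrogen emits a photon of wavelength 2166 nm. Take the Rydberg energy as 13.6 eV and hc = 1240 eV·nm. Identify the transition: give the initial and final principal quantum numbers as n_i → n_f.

n_i = 7, n_f = 4

The photon energy is ΔE = hc/λ = 1240 / 2166 = 0.5725 eV.
With Z = 1, ΔE = 13.60 × (1/n_f² − 1/n_i²), so 1/n_f² − 1/n_i² = 0.04209.
Trying n_f = 4 gives 1/n_i² = 0.02041, i.e. n_i ≈ 7; this pair matches.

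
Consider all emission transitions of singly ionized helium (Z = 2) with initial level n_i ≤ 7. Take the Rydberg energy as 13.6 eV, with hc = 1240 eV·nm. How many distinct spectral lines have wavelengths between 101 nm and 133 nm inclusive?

3

Enumerate all n_i → n_f pairs with 1 ≤ n_f < n_i ≤ 7 and compute λ = 1240 / [13.6·4·(1/n_f² − 1/n_i²)].
Lines falling in [101, 133] nm: 6→2 (102.6 nm), 5→2 (108.5 nm), 4→2 (121.6 nm).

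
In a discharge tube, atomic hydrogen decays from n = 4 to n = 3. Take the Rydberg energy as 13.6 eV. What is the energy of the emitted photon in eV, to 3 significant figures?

E_4 = −13.60/16 = −0.8500 eV and E_3 = −13.60/9 = −1.511 eV.
The photon energy is |E_4 − E_3| = 0.661 eV.

0.661 eV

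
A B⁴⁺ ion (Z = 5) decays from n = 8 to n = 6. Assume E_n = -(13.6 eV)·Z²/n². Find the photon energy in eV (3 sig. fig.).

4.13 eV

The Bohr energies scale as Z², so for Z = 5: E_n = −340.0/n² eV.
E_8 = −340.0/64 = −5.313 eV and E_6 = −340.0/36 = −9.444 eV.
The photon energy is |E_8 − E_6| = 4.13 eV.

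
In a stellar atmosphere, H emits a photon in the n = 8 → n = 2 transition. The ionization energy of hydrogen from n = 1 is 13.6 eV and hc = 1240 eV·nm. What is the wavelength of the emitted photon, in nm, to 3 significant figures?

ΔE = 13.60 × (1/2² − 1/8²) = 13.60 × 0.2344 = 3.188 eV.
λ = hc/ΔE = 1240 / 3.188 = 389 nm.

389 nm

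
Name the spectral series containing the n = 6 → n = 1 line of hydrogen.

The series is set by the lower level: n_f = 1 is the Lyman series.

Lyman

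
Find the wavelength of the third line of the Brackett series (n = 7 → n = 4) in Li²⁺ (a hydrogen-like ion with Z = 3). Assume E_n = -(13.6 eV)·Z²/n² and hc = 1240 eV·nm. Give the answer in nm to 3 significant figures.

241 nm

The Brackett series terminates on n_f = 4; the third line has n_i = 4+3 = 7.
ΔE = 122.4 × (1/4² − 1/7²) = 5.152 eV.
λ = 1240 / 5.152 = 241 nm.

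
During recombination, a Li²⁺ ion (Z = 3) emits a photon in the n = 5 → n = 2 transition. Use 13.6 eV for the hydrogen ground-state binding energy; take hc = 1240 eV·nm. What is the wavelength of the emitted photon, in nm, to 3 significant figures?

For Z = 3 the level energies scale as Z², so the effective Rydberg energy is 13.6 × 9 = 122.4 eV.
ΔE = 122.4 × (1/2² − 1/5²) = 122.4 × 0.2100 = 25.70 eV.
λ = hc/ΔE = 1240 / 25.70 = 48.2 nm.

48.2 nm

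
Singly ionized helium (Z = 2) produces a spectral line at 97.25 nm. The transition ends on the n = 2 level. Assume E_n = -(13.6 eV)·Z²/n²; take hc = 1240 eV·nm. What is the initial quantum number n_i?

The photon energy is ΔE = hc/λ = 1240 / 97.25 = 12.75 eV.
With Z = 2, ΔE = 54.40 × (1/n_f² − 1/n_i²), so 1/n_f² − 1/n_i² = 0.2344.
With n_f = 2: 1/n_i² = 1/4 − 0.2344 = 0.01561, so n_i ≈ 8.00.

n_i = 8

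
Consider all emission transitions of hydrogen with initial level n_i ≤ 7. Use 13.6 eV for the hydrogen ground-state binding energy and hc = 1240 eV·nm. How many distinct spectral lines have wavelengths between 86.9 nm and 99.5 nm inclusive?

4

Enumerate all n_i → n_f pairs with 1 ≤ n_f < n_i ≤ 7 and compute λ = 1240 / [13.6·1·(1/n_f² − 1/n_i²)].
Lines falling in [86.9, 99.5] nm: 7→1 (93.08 nm), 6→1 (93.78 nm), 5→1 (94.98 nm), 4→1 (97.25 nm).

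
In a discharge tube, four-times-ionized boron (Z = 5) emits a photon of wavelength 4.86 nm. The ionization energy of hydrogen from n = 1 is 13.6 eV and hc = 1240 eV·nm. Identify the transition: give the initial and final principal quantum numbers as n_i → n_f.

The photon energy is ΔE = hc/λ = 1240 / 4.86 = 255.1 eV.
With Z = 5, ΔE = 340.0 × (1/n_f² − 1/n_i²), so 1/n_f² − 1/n_i² = 0.7504.
Trying n_f = 1 gives 1/n_i² = 0.2496, i.e. n_i ≈ 2; this pair matches.

n_i = 2, n_f = 1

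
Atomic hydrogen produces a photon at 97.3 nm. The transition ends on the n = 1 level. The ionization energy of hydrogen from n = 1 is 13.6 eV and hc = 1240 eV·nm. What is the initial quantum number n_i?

n_i = 4

The photon energy is ΔE = hc/λ = 1240 / 97.3 = 12.74 eV.
With Z = 1, ΔE = 13.60 × (1/n_f² − 1/n_i²), so 1/n_f² − 1/n_i² = 0.9371.
With n_f = 1: 1/n_i² = 1/1 − 0.9371 = 0.06293, so n_i ≈ 3.99.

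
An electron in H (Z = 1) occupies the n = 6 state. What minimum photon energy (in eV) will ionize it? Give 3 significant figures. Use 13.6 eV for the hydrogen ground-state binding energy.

0.378 eV

E_6 = −13.60/36 = −0.378 eV, so ionization (to E = 0) requires 0.378 eV.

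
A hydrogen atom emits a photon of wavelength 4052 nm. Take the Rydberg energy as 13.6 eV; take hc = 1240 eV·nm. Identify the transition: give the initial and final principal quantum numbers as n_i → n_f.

The photon energy is ΔE = hc/λ = 1240 / 4052 = 0.3060 eV.
With Z = 1, ΔE = 13.60 × (1/n_f² − 1/n_i²), so 1/n_f² − 1/n_i² = 0.02250.
Trying n_f = 4 gives 1/n_i² = 0.04000, i.e. n_i ≈ 5; this pair matches.

n_i = 5, n_f = 4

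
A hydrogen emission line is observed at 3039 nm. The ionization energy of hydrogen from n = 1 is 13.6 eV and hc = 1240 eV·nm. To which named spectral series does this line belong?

ΔE = 1240/3039 = 0.4080 eV.
This matches 13.6 × (1/5² − 1/10²), so n_f = 5: the Pfund series.

Pfund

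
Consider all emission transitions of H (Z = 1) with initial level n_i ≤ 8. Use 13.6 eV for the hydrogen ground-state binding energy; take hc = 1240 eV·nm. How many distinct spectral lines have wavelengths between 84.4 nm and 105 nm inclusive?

Enumerate all n_i → n_f pairs with 1 ≤ n_f < n_i ≤ 8 and compute λ = 1240 / [13.6·1·(1/n_f² − 1/n_i²)].
Lines falling in [84.4, 105] nm: 8→1 (92.62 nm), 7→1 (93.08 nm), 6→1 (93.78 nm), 5→1 (94.98 nm), 4→1 (97.25 nm), 3→1 (102.6 nm).

6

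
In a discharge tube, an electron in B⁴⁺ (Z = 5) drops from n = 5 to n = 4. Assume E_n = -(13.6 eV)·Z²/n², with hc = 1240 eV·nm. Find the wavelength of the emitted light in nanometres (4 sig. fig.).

162.1 nm

For Z = 5 the level energies scale as Z², so the effective Rydberg energy is 13.6 × 25 = 340.0 eV.
ΔE = 340.0 × (1/4² − 1/5²) = 340.0 × 0.02250 = 7.650 eV.
λ = hc/ΔE = 1240 / 7.650 = 162.1 nm.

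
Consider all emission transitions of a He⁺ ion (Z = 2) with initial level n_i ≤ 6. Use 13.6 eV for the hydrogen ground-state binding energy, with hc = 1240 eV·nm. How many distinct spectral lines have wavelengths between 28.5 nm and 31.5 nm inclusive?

Enumerate all n_i → n_f pairs with 1 ≤ n_f < n_i ≤ 6 and compute λ = 1240 / [13.6·4·(1/n_f² − 1/n_i²)].
Lines falling in [28.5, 31.5] nm: 2→1 (30.39 nm).

1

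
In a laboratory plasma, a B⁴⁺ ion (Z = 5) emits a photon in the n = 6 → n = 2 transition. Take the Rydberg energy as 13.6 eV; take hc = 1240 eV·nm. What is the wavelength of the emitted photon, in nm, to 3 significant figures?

For Z = 5 the level energies scale as Z², so the effective Rydberg energy is 13.6 × 25 = 340.0 eV.
ΔE = 340.0 × (1/2² − 1/6²) = 340.0 × 0.2222 = 75.56 eV.
λ = hc/ΔE = 1240 / 75.56 = 16.4 nm.

16.4 nm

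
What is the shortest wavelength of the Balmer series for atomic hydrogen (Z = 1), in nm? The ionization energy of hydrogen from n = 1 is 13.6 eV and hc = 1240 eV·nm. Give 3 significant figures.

365 nm

The Balmer series has lower level n_f = 2; the series limit corresponds to n_i → ∞.
ΔE_max = 13.6 × 1 / 2² = 3.400 eV.
λ_min = 1240 / 3.400 = 365 nm.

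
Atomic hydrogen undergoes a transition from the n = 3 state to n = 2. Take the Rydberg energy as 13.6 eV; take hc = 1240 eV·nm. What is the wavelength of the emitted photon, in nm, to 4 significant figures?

656.5 nm

ΔE = 13.60 × (1/2² − 1/3²) = 13.60 × 0.1389 = 1.889 eV.
λ = hc/ΔE = 1240 / 1.889 = 656.5 nm.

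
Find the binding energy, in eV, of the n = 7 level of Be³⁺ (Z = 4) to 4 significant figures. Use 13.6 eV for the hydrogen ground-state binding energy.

E_n = −13.6 Z²/n² = −217.6/n² eV for Z = 4.
E_7 = −217.6/49 = −4.441 eV, so ionization (to E = 0) requires 4.441 eV.

4.441 eV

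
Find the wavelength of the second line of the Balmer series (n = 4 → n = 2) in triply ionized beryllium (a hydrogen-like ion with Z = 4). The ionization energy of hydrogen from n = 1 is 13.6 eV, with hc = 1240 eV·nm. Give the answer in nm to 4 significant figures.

30.39 nm

The Balmer series terminates on n_f = 2; the second line has n_i = 2+2 = 4.
ΔE = 217.6 × (1/2² − 1/4²) = 40.80 eV.
λ = 1240 / 40.80 = 30.39 nm.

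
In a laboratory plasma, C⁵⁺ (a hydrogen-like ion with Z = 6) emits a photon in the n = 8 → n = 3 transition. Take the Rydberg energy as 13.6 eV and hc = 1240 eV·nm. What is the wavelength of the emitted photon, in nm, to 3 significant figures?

For Z = 6 the level energies scale as Z², so the effective Rydberg energy is 13.6 × 36 = 489.6 eV.
ΔE = 489.6 × (1/3² − 1/8²) = 489.6 × 0.09549 = 46.75 eV.
λ = hc/ΔE = 1240 / 46.75 = 26.5 nm.

26.5 nm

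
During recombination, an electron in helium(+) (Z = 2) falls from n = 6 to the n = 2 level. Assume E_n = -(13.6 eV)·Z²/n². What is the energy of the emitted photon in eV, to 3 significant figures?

The Bohr energies scale as Z², so for Z = 2: E_n = −54.40/n² eV.
E_6 = −54.40/36 = −1.511 eV and E_2 = −54.40/4 = −13.60 eV.
The photon energy is |E_6 − E_2| = 12.1 eV.

12.1 eV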